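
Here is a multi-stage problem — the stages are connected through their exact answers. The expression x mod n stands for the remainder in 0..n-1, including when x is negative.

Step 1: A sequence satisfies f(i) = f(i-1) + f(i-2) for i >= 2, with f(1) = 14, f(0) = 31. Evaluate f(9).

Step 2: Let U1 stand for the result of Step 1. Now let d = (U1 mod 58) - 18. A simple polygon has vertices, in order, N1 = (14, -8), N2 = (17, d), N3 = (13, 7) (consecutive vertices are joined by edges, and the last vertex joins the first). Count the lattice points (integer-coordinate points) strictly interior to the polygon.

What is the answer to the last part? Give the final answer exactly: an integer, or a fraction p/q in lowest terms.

27

Step 1: f(2) = 1*(14) + 1*(31) = 45; iterating: f(2)=45, f(3)=59, f(4)=104, f(5)=163, f(6)=267, f(7)=430, f(8)=697, f(9)=1127; answer 1127
Step 2: U1 = 1127; d = 7; cross terms: (14*7 - 17*-8)=234, (17*7 - 13*7)=28, (13*-8 - 14*7)=-202; twice the area = |60| = 60; area = 30; boundary points = 3 + 4 + 1 = 8; strictly interior points = area - boundary/2 + 1 = 27; answer 27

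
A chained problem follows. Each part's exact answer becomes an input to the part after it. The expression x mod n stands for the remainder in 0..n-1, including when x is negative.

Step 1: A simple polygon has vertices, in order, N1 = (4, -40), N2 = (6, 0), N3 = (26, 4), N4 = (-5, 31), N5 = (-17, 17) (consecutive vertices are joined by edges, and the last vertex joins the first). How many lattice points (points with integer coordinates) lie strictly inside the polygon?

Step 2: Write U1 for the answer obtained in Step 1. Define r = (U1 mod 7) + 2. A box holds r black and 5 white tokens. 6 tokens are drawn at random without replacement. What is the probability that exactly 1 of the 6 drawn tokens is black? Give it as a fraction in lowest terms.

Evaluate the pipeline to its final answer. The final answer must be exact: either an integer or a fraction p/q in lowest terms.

1/42

Step 1: cross terms: (4*0 - 6*-40)=240, (6*4 - 26*0)=24, (26*31 - -5*4)=826, (-5*17 - -17*31)=442, (-17*-40 - 4*17)=612; twice the area = |2144| = 2144; area = 1072; boundary points = 2 + 4 + 1 + 2 + 3 = 12; strictly interior points = area - boundary/2 + 1 = 1067; answer 1067
Step 2: U1 = 1067; r = 5; total draws C(10,6) = 210; favorable C(5,1)*C(5,5) = 5; P = 1/42; answer 1/42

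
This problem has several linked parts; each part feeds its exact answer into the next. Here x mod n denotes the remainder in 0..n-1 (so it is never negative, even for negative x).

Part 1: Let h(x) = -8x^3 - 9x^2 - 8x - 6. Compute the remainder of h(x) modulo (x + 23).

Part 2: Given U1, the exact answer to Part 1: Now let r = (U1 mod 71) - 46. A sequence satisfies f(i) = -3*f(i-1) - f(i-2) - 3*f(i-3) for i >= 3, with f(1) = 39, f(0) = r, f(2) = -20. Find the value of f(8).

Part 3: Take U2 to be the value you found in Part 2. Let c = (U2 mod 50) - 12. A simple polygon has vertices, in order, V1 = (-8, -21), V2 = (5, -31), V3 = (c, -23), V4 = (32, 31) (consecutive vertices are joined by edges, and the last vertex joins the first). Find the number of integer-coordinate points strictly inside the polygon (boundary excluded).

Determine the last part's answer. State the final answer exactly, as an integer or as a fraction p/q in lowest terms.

1356

Part 1: remainder = value at the root: -8*(-23)^3 - 9*(-23)^2 - 8*(-23)^1 - 6 = (97336) + (-4761) + (184) + (-6) = 92753; answer 92753
Part 2: U1 = 92753; r = -19; f(3) = -3*(-20) - 1*(39) - 3*(-19) = 78; iterating: f(3)=78, f(4)=-331, f(5)=975, f(6)=-2828, f(7)=8502, f(8)=-25603; answer -25603
Part 3: U2 = -25603; c = 35; cross terms: (-8*-31 - 5*-21)=353, (5*-23 - 35*-31)=970, (35*31 - 32*-23)=1821, (32*-21 - -8*31)=-424; twice the area = |2720| = 2720; area = 1360; boundary points = 1 + 2 + 3 + 4 = 10; strictly interior points = area - boundary/2 + 1 = 1356; answer 1356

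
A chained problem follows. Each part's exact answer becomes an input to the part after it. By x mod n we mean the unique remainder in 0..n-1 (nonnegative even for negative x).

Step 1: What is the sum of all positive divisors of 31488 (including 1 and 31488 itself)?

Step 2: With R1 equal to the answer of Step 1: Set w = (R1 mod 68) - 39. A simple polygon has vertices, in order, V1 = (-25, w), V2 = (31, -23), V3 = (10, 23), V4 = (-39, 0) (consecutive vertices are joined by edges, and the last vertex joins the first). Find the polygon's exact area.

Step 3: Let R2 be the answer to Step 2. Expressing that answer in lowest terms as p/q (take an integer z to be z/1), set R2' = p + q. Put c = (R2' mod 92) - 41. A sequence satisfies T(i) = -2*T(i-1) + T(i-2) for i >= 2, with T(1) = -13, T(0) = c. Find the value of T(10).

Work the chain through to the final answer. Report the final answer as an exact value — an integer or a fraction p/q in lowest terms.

44704

Step 1: 31488 = 2^8 * 3 * 41; sigma = (1 + 2 + 4 + 8 + 16 + 32 + 64 + 128 + 256) * (1 + 3) * (1 + 41) = 511 * 4 * 42 = 85848; answer 85848
Step 2: R1 = 85848; w = -7; cross terms: (-25*-23 - 31*-7)=792, (31*23 - 10*-23)=943, (10*0 - -39*23)=897, (-39*-7 - -25*0)=273; twice the area = |2905| = 2905; area = 2905/2; answer 2905/2
Step 3: R2 = 2905/2; threaded value p + q = 2907; c = 14; T(2) = -2*(-13) + 1*(14) = 40; iterating: T(2)=40, T(3)=-93, T(4)=226, T(5)=-545, T(6)=1316, T(7)=-3177, T(8)=7670, T(9)=-18517, T(10)=44704; answer 44704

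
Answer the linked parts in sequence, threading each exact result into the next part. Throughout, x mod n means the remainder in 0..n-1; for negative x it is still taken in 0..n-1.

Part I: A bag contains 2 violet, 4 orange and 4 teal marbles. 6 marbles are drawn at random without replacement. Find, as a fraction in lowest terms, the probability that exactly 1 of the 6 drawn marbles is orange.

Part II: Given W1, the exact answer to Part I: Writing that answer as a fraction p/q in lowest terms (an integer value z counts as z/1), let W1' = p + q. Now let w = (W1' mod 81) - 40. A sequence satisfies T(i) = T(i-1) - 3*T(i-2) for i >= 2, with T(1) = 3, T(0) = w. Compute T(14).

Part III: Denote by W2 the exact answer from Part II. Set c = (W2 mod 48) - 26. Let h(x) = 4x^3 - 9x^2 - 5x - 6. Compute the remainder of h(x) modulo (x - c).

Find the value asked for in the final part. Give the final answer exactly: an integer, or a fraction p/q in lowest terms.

Part I: total draws C(10,6) = 210; favorable C(4,1)*C(6,5) = 24; P = 4/35; answer 4/35
Part II: W1 = 4/35; threaded value p + q = 39; w = -1; T(2) = 1*(3) - 3*(-1) = 6; iterating: T(2)=6, T(3)=-3, T(4)=-21, T(5)=-12, T(6)=51, T(7)=87, T(8)=-66, T(9)=-327, T(10)=-129, T(11)=852, T(12)=1239, T(13)=-1317, T(14)=-5034; answer -5034
Part III: W2 = -5034; c = -20; remainder = value at the root: 4*(-20)^3 - 9*(-20)^2 - 5*(-20)^1 - 6 = (-32000) + (-3600) + (100) + (-6) = -35506; answer -35506

-35506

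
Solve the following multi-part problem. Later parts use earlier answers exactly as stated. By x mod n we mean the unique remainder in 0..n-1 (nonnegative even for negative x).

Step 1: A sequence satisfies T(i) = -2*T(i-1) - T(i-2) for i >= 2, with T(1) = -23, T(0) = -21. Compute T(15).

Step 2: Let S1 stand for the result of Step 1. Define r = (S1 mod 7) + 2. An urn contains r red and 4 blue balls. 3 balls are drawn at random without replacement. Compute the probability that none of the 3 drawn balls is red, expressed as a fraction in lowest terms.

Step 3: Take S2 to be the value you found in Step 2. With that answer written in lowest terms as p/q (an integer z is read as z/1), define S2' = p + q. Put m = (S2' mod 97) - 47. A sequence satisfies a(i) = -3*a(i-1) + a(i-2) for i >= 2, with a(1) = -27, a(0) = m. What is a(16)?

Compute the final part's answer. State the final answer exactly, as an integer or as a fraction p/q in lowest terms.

1922140861

Step 1: T(2) = -2*(-23) - 1*(-21) = 67; iterating: T(2)=67, T(3)=-111, T(4)=155, T(5)=-199, T(6)=243, T(7)=-287, T(8)=331, T(9)=-375, T(10)=419, T(11)=-463, T(12)=507, T(13)=-551, T(14)=595, T(15)=-639; answer -639
Step 2: S1 = -639; r = 7; total draws C(11,3) = 165; favorable C(4,3) = 4; P = 4/165; answer 4/165
Step 3: S2 = 4/165; threaded value p + q = 169; m = 25; a(2) = -3*(-27) + 1*(25) = 106; iterating: a(2)=106, a(3)=-345, a(4)=1141, a(5)=-3768, a(6)=12445, a(7)=-41103, a(8)=135754, a(9)=-448365, a(10)=1480849, a(11)=-4890912, a(12)=16153585, a(13)=-53351667, a(14)=176208586, a(15)=-581977425, a(16)=1922140861; answer 1922140861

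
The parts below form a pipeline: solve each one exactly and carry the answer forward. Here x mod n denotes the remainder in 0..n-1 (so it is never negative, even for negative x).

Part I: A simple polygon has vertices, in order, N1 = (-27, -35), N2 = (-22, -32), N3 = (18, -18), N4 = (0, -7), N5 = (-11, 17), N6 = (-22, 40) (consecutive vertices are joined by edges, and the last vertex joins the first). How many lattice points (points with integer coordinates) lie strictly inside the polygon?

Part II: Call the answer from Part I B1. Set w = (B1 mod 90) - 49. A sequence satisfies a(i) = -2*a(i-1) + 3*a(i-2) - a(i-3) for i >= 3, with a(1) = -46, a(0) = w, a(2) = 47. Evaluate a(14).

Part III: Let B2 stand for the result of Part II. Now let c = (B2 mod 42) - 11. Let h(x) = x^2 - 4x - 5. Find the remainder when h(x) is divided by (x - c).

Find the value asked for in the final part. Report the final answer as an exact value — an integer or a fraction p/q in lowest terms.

720

Part I: cross terms: (-27*-32 - -22*-35)=94, (-22*-18 - 18*-32)=972, (18*-7 - 0*-18)=-126, (0*17 - -11*-7)=-77, (-11*40 - -22*17)=-66, (-22*-35 - -27*40)=1850; twice the area = |2647| = 2647; area = 2647/2; boundary points = 1 + 2 + 1 + 1 + 1 + 5 = 11; strictly interior points = area - boundary/2 + 1 = 1319; answer 1319
Part II: B1 = 1319; w = 10; a(3) = -2*(47) + 3*(-46) - 1*(10) = -242; iterating: a(3)=-242, a(4)=671, a(5)=-2115, a(6)=6485, a(7)=-19986, a(8)=61542, a(9)=-189527, a(10)=583666, a(11)=-1797455, a(12)=5535435, a(13)=-17046901, a(14)=52497562; answer 52497562
Part III: B2 = 52497562; c = 29; remainder = value at the root: 1*(29)^2 - 4*(29)^1 - 5 = (841) + (-116) + (-5) = 720; answer 720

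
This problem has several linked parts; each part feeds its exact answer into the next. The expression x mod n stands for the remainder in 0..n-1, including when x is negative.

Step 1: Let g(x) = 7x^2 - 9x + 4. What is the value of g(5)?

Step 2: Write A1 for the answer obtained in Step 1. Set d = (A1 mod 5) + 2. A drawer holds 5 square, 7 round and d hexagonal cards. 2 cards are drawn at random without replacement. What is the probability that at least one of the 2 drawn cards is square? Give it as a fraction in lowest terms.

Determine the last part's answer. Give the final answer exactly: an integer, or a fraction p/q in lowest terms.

Step 1: 7*(5)^2 - 9*(5)^1 + 4 = (175) + (-45) + (4) = 134; answer 134
Step 2: A1 = 134; d = 6; total draws C(18,2) = 153; complement C(13,2) = 78; favorable 153 - 78 = 75; P = 25/51; answer 25/51

25/51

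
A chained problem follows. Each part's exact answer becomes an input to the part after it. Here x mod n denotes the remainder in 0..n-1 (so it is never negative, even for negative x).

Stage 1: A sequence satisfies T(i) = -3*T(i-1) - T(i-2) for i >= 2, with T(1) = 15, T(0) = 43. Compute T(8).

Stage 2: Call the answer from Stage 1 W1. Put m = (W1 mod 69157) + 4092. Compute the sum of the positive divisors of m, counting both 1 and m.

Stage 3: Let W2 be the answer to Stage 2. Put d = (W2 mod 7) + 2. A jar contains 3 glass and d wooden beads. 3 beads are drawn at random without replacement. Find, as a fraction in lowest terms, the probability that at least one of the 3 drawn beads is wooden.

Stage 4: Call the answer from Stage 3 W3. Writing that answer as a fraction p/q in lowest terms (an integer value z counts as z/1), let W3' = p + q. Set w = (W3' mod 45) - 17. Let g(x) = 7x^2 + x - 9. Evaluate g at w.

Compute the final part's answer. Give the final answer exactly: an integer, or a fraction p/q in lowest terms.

Stage 1: T(2) = -3*(15) - 1*(43) = -88; iterating: T(2)=-88, T(3)=249, T(4)=-659, T(5)=1728, T(6)=-4525, T(7)=11847, T(8)=-31016; answer -31016
Stage 2: W1 = -31016; m = 42233; 42233 = 157 * 269; sigma = (1 + 157) * (1 + 269) = 158 * 270 = 42660; answer 42660
Stage 3: W2 = 42660; d = 4; total draws C(7,3) = 35; complement C(3,3) = 1; favorable 35 - 1 = 34; P = 34/35; answer 34/35
Stage 4: W3 = 34/35; threaded value p + q = 69; w = 7; 7*(7)^2 + 1*(7)^1 - 9 = (343) + (7) + (-9) = 341; answer 341

341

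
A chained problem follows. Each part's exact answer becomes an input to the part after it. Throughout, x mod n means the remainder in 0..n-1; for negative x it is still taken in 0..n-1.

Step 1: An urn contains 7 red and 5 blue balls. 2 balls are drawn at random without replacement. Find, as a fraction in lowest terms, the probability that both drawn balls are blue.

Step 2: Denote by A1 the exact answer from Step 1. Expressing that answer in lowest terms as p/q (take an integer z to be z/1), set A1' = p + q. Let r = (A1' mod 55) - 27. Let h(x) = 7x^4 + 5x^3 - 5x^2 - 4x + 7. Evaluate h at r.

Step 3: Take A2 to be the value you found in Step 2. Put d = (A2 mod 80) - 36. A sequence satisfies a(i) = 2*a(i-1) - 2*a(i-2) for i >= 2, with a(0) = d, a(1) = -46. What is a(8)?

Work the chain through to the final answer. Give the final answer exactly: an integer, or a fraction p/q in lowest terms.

Step 1: total draws C(12,2) = 66; favorable C(5,2) = 10; P = 5/33; answer 5/33
Step 2: A1 = 5/33; threaded value p + q = 38; r = 11; 7*(11)^4 + 5*(11)^3 - 5*(11)^2 - 4*(11)^1 + 7 = (102487) + (6655) + (-605) + (-44) + (7) = 108500; answer 108500
Step 3: A2 = 108500; d = -16; a(2) = 2*(-46) - 2*(-16) = -60; iterating: a(2)=-60, a(3)=-28, a(4)=64, a(5)=184, a(6)=240, a(7)=112, a(8)=-256; answer -256

-256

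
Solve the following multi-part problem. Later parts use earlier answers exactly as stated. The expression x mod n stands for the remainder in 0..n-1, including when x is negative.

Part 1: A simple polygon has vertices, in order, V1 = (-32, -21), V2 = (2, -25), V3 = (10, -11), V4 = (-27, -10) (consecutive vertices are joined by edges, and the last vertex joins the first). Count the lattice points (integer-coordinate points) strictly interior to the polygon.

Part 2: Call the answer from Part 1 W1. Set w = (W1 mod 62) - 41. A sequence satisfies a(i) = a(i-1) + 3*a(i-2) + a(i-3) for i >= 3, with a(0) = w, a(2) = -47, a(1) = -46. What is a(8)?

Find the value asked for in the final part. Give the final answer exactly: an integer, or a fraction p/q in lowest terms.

Part 1: cross terms: (-32*-25 - 2*-21)=842, (2*-11 - 10*-25)=228, (10*-10 - -27*-11)=-397, (-27*-21 - -32*-10)=247; twice the area = |920| = 920; area = 460; boundary points = 2 + 2 + 1 + 1 = 6; strictly interior points = area - boundary/2 + 1 = 458; answer 458
Part 2: W1 = 458; w = -17; a(3) = 1*(-47) + 3*(-46) + 1*(-17) = -202; iterating: a(3)=-202, a(4)=-389, a(5)=-1042, a(6)=-2411, a(7)=-5926, a(8)=-14201; answer -14201

-14201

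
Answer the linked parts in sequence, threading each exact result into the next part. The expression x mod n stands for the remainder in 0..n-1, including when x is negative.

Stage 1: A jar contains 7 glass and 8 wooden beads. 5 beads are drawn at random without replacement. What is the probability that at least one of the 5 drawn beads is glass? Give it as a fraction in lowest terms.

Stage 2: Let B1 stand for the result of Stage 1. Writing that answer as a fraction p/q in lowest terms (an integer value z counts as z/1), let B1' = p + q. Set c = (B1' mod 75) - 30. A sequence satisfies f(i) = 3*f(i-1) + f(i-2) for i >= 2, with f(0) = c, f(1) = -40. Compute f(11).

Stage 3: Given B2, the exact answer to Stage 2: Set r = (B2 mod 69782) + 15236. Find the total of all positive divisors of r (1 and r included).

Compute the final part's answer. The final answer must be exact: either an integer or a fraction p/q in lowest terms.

Stage 1: total draws C(15,5) = 3003; complement C(8,5) = 56; favorable 3003 - 56 = 2947; P = 421/429; answer 421/429
Stage 2: B1 = 421/429; threaded value p + q = 850; c = -5; f(2) = 3*(-40) + 1*(-5) = -125; iterating: f(2)=-125, f(3)=-415, f(4)=-1370, f(5)=-4525, f(6)=-14945, f(7)=-49360, f(8)=-163025, f(9)=-538435, f(10)=-1778330, f(11)=-5873425; answer -5873425
Stage 3: B2 = -5873425; r = 73281; 73281 = 3 * 13 * 1879; sigma = (1 + 3) * (1 + 13) * (1 + 1879) = 4 * 14 * 1880 = 105280; answer 105280

105280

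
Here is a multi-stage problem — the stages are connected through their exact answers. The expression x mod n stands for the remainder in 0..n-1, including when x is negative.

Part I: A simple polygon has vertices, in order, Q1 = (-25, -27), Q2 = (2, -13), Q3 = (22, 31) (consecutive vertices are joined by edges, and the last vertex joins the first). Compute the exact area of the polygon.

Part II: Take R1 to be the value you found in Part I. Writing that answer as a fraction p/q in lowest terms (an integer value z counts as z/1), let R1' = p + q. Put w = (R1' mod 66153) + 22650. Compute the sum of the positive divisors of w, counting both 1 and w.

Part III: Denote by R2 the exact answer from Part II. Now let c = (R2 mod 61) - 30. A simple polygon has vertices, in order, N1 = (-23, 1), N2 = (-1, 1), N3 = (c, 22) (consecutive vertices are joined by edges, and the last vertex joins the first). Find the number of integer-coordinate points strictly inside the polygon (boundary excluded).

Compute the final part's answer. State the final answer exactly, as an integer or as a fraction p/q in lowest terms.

Part I: cross terms: (-25*-13 - 2*-27)=379, (2*31 - 22*-13)=348, (22*-27 - -25*31)=181; twice the area = |908| = 908; area = 454; answer 454
Part II: R1 = 454; threaded value p + q = 455; w = 23105; 23105 = 5 * 4621; sigma = (1 + 5) * (1 + 4621) = 6 * 4622 = 27732; answer 27732
Part III: R2 = 27732; c = 8; cross terms: (-23*1 - -1*1)=-22, (-1*22 - 8*1)=-30, (8*1 - -23*22)=514; twice the area = |462| = 462; area = 231; boundary points = 22 + 3 + 1 = 26; strictly interior points = area - boundary/2 + 1 = 219; answer 219

219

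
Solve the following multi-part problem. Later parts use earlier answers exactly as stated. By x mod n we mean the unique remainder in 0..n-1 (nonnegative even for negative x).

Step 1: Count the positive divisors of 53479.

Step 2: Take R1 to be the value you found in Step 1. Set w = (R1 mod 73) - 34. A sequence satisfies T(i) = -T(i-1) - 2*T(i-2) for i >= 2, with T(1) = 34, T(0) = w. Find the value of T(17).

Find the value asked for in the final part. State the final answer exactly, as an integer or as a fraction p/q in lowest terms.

3262

Step 1: 53479 is prime, so its only divisors are 1 and 53479; count = 2; answer 2
Step 2: R1 = 2; w = -32; T(2) = -1*(34) - 2*(-32) = 30; iterating: T(2)=30, T(3)=-98, T(4)=38, T(5)=158, T(6)=-234, T(7)=-82, T(8)=550, T(9)=-386, T(10)=-714, T(11)=1486, T(12)=-58, T(13)=-2914, T(14)=3030, T(15)=2798, T(16)=-8858, T(17)=3262; answer 3262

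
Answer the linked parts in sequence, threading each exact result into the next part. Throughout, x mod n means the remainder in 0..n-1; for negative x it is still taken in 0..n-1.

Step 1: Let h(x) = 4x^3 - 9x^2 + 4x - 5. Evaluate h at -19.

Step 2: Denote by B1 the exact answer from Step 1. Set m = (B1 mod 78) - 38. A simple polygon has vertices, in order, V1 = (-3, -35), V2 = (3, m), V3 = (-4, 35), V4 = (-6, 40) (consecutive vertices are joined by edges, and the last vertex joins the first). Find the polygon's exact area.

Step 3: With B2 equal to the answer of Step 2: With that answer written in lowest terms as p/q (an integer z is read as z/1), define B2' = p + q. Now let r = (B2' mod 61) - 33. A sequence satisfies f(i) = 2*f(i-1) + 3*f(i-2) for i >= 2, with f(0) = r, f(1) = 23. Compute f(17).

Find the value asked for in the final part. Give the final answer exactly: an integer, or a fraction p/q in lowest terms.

1452826823

Step 1: 4*(-19)^3 - 9*(-19)^2 + 4*(-19)^1 - 5 = (-27436) + (-3249) + (-76) + (-5) = -30766; answer -30766
Step 2: B1 = -30766; m = 6; cross terms: (-3*6 - 3*-35)=87, (3*35 - -4*6)=129, (-4*40 - -6*35)=50, (-6*-35 - -3*40)=330; twice the area = |596| = 596; area = 298; answer 298
Step 3: B2 = 298; threaded value p + q = 299; r = 22; f(2) = 2*(23) + 3*(22) = 112; iterating: f(2)=112, f(3)=293, f(4)=922, f(5)=2723, f(6)=8212, f(7)=24593, f(8)=73822, f(9)=221423, f(10)=664312, f(11)=1992893, f(12)=5978722, f(13)=17936123, f(14)=53808412, f(15)=161425193, f(16)=484275622, f(17)=1452826823; answer 1452826823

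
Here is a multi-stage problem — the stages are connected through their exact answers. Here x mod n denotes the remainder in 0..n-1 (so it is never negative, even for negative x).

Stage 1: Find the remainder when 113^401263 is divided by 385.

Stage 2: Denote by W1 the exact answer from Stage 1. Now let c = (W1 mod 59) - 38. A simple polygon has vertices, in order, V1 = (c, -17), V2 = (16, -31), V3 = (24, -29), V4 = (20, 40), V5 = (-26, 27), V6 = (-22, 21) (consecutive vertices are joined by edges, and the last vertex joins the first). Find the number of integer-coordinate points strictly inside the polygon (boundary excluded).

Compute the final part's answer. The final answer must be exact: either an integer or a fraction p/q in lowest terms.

2850

Stage 1: squarings mod 385: 113^1=113, 113^2=64, 113^4=246, 113^8=71, 113^16=36, 113^32=141, 113^64=246, 113^128=71, 113^256=36, 113^512=141, 113^1024=246, 113^2048=71, 113^4096=36, 113^8192=141, 113^16384=246, 113^32768=71, 113^65536=36, 113^131072=141, 113^262144=246; 113^401263 = 113^1 * 113^2 * 113^4 * 113^8 * 113^32 * 113^64 * 113^256 * 113^512 * 113^1024 * 113^2048 * 113^4096 * 113^131072 * 113^262144 = 302 (mod 385); answer 302
Stage 2: W1 = 302; c = -31; cross terms: (-31*-31 - 16*-17)=1233, (16*-29 - 24*-31)=280, (24*40 - 20*-29)=1540, (20*27 - -26*40)=1580, (-26*21 - -22*27)=48, (-22*-17 - -31*21)=1025; twice the area = |5706| = 5706; area = 2853; boundary points = 1 + 2 + 1 + 1 + 2 + 1 = 8; strictly interior points = area - boundary/2 + 1 = 2850; answer 2850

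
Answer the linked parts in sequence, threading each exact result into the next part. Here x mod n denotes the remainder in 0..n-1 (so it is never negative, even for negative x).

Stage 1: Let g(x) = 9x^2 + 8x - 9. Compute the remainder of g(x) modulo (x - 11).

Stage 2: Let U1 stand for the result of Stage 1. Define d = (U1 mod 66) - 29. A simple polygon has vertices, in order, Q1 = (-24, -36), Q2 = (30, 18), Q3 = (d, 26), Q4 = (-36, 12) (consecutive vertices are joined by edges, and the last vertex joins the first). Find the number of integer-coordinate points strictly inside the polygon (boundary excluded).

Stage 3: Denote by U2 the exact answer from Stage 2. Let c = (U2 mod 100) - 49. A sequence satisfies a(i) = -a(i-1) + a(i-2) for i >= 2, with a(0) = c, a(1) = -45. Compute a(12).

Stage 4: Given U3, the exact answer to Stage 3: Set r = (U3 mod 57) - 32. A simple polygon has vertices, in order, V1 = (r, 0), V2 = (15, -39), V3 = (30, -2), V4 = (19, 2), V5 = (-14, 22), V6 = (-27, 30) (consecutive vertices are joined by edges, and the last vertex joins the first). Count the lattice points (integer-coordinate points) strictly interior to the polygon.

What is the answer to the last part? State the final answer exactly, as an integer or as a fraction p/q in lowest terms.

649

Stage 1: remainder = value at the root: 9*(11)^2 + 8*(11)^1 - 9 = (1089) + (88) + (-9) = 1168; answer 1168
Stage 2: U1 = 1168; d = 17; cross terms: (-24*18 - 30*-36)=648, (30*26 - 17*18)=474, (17*12 - -36*26)=1140, (-36*-36 - -24*12)=1584; twice the area = |3846| = 3846; area = 1923; boundary points = 54 + 1 + 1 + 12 = 68; strictly interior points = area - boundary/2 + 1 = 1890; answer 1890
Stage 3: U2 = 1890; c = 41; a(2) = -1*(-45) + 1*(41) = 86; iterating: a(2)=86, a(3)=-131, a(4)=217, a(5)=-348, a(6)=565, a(7)=-913, a(8)=1478, a(9)=-2391, a(10)=3869, a(11)=-6260, a(12)=10129; answer 10129
Stage 4: U3 = 10129; r = 8; cross terms: (8*-39 - 15*0)=-312, (15*-2 - 30*-39)=1140, (30*2 - 19*-2)=98, (19*22 - -14*2)=446, (-14*30 - -27*22)=174, (-27*0 - 8*30)=-240; twice the area = |1306| = 1306; area = 653; boundary points = 1 + 1 + 1 + 1 + 1 + 5 = 10; strictly interior points = area - boundary/2 + 1 = 649; answer 649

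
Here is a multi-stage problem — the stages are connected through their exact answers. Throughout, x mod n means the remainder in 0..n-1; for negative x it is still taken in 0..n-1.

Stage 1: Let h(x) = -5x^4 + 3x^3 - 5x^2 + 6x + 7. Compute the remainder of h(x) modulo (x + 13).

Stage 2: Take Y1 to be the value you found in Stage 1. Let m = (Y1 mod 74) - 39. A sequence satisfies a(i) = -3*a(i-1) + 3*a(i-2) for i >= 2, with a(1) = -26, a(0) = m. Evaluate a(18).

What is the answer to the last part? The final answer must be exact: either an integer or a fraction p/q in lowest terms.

225486145089

Stage 1: remainder = value at the root: -5*(-13)^4 + 3*(-13)^3 - 5*(-13)^2 + 6*(-13)^1 + 7 = (-142805) + (-6591) + (-845) + (-78) + (7) = -150312; answer -150312
Stage 2: Y1 = -150312; m = 17; a(2) = -3*(-26) + 3*(17) = 129; iterating: a(2)=129, a(3)=-465, a(4)=1782, a(5)=-6741, a(6)=25569, a(7)=-96930, a(8)=367497, a(9)=-1393281, a(10)=5282334, a(11)=-20026845, a(12)=75927537, a(13)=-287863146, a(14)=1091372049, a(15)=-4137705585, a(16)=15687232902, a(17)=-59474815461, a(18)=225486145089; answer 225486145089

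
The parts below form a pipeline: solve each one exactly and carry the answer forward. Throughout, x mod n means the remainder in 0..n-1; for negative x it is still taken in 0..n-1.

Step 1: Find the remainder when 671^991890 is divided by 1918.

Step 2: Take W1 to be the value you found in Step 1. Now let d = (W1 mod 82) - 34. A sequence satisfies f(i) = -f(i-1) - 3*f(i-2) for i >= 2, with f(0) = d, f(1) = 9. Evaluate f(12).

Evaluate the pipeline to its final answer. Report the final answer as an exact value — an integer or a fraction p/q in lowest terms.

-6753

Step 1: squarings mod 1918: 671^1=671, 671^2=1429, 671^4=1289, 671^8=533, 671^16=225, 671^32=757, 671^64=1485, 671^128=1443, 671^256=1219, 671^512=1429, 671^1024=1289, 671^2048=533, 671^4096=225, 671^8192=757, 671^16384=1485, 671^32768=1443, 671^65536=1219, 671^131072=1429, 671^262144=1289, 671^524288=533; 671^991890 = 671^2 * 671^16 * 671^128 * 671^512 * 671^8192 * 671^65536 * 671^131072 * 671^262144 * 671^524288 = 533 (mod 1918); answer 533
Step 2: W1 = 533; d = 7; f(2) = -1*(9) - 3*(7) = -30; iterating: f(2)=-30, f(3)=3, f(4)=87, f(5)=-96, f(6)=-165, f(7)=453, f(8)=42, f(9)=-1401, f(10)=1275, f(11)=2928, f(12)=-6753; answer -6753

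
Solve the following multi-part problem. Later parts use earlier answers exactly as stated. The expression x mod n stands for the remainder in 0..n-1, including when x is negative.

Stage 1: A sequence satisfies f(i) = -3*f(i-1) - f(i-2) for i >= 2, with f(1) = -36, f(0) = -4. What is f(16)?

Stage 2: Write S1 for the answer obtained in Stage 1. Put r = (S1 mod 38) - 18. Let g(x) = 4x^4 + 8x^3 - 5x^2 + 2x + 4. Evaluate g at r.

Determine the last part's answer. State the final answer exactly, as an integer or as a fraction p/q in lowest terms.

Stage 1: f(2) = -3*(-36) - 1*(-4) = 112; iterating: f(2)=112, f(3)=-300, f(4)=788, f(5)=-2064, f(6)=5404, f(7)=-14148, f(8)=37040, f(9)=-96972, f(10)=253876, f(11)=-664656, f(12)=1740092, f(13)=-4555620, f(14)=11926768, f(15)=-31224684, f(16)=81747284; answer 81747284
Stage 2: S1 = 81747284; r = -6; 4*(-6)^4 + 8*(-6)^3 - 5*(-6)^2 + 2*(-6)^1 + 4 = (5184) + (-1728) + (-180) + (-12) + (4) = 3268; answer 3268

3268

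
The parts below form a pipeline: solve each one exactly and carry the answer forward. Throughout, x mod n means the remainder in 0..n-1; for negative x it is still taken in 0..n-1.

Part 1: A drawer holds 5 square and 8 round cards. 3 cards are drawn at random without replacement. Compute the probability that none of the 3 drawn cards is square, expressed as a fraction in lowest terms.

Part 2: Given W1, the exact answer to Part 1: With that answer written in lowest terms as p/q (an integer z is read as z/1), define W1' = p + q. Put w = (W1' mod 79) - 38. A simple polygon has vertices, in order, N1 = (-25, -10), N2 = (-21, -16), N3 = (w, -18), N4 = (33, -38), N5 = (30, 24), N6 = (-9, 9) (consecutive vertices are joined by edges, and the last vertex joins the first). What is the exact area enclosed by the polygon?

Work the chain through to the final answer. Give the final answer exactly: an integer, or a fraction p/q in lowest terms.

Part 1: total draws C(13,3) = 286; favorable C(8,3) = 56; P = 28/143; answer 28/143
Part 2: W1 = 28/143; threaded value p + q = 171; w = -25; cross terms: (-25*-16 - -21*-10)=190, (-21*-18 - -25*-16)=-22, (-25*-38 - 33*-18)=1544, (33*24 - 30*-38)=1932, (30*9 - -9*24)=486, (-9*-10 - -25*9)=315; twice the area = |4445| = 4445; area = 4445/2; answer 4445/2

4445/2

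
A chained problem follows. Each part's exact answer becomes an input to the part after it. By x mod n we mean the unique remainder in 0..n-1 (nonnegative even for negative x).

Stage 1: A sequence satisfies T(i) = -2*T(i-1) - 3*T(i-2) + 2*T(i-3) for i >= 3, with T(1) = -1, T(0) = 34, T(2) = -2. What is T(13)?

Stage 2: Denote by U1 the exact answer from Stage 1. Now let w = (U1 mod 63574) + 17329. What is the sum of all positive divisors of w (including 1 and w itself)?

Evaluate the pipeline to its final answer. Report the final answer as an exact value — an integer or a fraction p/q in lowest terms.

Stage 1: T(3) = -2*(-2) - 3*(-1) + 2*(34) = 75; iterating: T(3)=75, T(4)=-146, T(5)=63, T(6)=462, T(7)=-1405, T(8)=1550, T(9)=2039, T(10)=-11538, T(11)=20059, T(12)=-1426, T(13)=-80401; answer -80401
Stage 2: U1 = -80401; w = 64076; 64076 = 2^2 * 83 * 193; sigma = (1 + 2 + 4) * (1 + 83) * (1 + 193) = 7 * 84 * 194 = 114072; answer 114072

114072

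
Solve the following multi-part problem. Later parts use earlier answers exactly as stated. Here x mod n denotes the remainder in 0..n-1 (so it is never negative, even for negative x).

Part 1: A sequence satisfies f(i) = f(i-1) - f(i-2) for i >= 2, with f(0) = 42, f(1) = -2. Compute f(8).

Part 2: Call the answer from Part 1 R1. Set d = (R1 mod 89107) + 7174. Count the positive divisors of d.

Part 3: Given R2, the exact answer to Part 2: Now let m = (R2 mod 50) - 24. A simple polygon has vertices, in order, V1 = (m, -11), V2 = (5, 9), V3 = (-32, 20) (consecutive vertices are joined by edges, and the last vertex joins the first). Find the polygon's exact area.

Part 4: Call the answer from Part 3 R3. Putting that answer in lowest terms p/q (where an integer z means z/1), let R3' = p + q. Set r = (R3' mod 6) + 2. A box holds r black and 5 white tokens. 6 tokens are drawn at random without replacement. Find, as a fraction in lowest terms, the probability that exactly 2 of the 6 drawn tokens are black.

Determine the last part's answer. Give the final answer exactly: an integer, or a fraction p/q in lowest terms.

5/44

Part 1: f(2) = 1*(-2) - 1*(42) = -44; iterating: f(2)=-44, f(3)=-42, f(4)=2, f(5)=44, f(6)=42, f(7)=-2, f(8)=-44; answer -44
Part 2: R1 = -44; d = 96237; 96237 = 3^2 * 17^2 * 37; number of divisors = (2+1) * (2+1) * (1+1) = 18; answer 18
Part 3: R2 = 18; m = -6; cross terms: (-6*9 - 5*-11)=1, (5*20 - -32*9)=388, (-32*-11 - -6*20)=472; twice the area = |861| = 861; area = 861/2; answer 861/2
Part 4: R3 = 861/2; threaded value p + q = 863; r = 7; total draws C(12,6) = 924; favorable C(7,2)*C(5,4) = 105; P = 5/44; answer 5/44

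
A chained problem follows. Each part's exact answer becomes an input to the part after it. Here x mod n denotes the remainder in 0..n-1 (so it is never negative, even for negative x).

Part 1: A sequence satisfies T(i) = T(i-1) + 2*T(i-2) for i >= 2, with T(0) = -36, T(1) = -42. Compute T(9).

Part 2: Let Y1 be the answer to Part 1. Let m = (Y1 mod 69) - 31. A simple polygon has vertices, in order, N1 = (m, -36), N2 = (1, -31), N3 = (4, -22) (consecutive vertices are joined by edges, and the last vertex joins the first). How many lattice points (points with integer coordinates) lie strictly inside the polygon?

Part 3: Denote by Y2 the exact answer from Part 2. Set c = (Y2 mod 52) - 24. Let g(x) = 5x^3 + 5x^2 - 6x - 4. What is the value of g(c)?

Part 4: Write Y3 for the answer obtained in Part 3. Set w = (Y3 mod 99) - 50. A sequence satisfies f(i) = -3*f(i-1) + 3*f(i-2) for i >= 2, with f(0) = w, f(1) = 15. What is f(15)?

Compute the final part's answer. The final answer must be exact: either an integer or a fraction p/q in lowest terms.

Part 1: T(2) = 1*(-42) + 2*(-36) = -114; iterating: T(2)=-114, T(3)=-198, T(4)=-426, T(5)=-822, T(6)=-1674, T(7)=-3318, T(8)=-6666, T(9)=-13302; answer -13302
Part 2: Y1 = -13302; m = -16; cross terms: (-16*-31 - 1*-36)=532, (1*-22 - 4*-31)=102, (4*-36 - -16*-22)=-496; twice the area = |138| = 138; area = 69; boundary points = 1 + 3 + 2 = 6; strictly interior points = area - boundary/2 + 1 = 67; answer 67
Part 3: Y2 = 67; c = -9; 5*(-9)^3 + 5*(-9)^2 - 6*(-9)^1 - 4 = (-3645) + (405) + (54) + (-4) = -3190; answer -3190
Part 4: Y3 = -3190; w = 27; f(2) = -3*(15) + 3*(27) = 36; iterating: f(2)=36, f(3)=-63, f(4)=297, f(5)=-1080, f(6)=4131, f(7)=-15633, f(8)=59292, f(9)=-224775, f(10)=852201, f(11)=-3230928, f(12)=12249387, f(13)=-46440945, f(14)=176070996, f(15)=-667535823; answer -667535823

-667535823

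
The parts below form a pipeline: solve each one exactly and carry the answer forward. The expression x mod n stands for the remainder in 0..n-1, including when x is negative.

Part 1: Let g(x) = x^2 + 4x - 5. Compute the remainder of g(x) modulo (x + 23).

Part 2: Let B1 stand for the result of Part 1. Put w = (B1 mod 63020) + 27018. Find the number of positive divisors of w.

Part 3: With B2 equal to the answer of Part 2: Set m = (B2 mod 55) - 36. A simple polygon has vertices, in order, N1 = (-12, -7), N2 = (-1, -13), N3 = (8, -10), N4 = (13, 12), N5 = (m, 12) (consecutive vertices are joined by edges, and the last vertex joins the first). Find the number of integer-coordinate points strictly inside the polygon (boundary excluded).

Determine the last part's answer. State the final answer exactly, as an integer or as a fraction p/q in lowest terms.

386

Part 1: remainder = value at the root: 1*(-23)^2 + 4*(-23)^1 - 5 = (529) + (-92) + (-5) = 432; answer 432
Part 2: B1 = 432; w = 27450; 27450 = 2 * 3^2 * 5^2 * 61; number of divisors = (1+1) * (2+1) * (2+1) * (1+1) = 36; answer 36
Part 3: B2 = 36; m = 0; cross terms: (-12*-13 - -1*-7)=149, (-1*-10 - 8*-13)=114, (8*12 - 13*-10)=226, (13*12 - 0*12)=156, (0*-7 - -12*12)=144; twice the area = |789| = 789; area = 789/2; boundary points = 1 + 3 + 1 + 13 + 1 = 19; strictly interior points = area - boundary/2 + 1 = 386; answer 386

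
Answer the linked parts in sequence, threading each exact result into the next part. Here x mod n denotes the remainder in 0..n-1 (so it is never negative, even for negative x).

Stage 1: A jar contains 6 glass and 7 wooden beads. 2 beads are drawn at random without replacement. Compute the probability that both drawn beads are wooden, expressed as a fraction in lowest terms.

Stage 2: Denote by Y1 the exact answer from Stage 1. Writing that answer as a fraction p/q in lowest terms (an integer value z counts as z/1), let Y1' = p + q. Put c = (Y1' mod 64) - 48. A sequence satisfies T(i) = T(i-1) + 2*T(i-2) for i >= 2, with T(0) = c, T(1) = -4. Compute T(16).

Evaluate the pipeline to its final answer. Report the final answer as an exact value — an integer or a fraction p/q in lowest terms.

Stage 1: total draws C(13,2) = 78; favorable C(7,2) = 21; P = 7/26; answer 7/26
Stage 2: Y1 = 7/26; threaded value p + q = 33; c = -15; T(2) = 1*(-4) + 2*(-15) = -34; iterating: T(2)=-34, T(3)=-42, T(4)=-110, T(5)=-194, T(6)=-414, T(7)=-802, T(8)=-1630, T(9)=-3234, T(10)=-6494, T(11)=-12962, T(12)=-25950, T(13)=-51874, T(14)=-103774, T(15)=-207522, T(16)=-415070; answer -415070

-415070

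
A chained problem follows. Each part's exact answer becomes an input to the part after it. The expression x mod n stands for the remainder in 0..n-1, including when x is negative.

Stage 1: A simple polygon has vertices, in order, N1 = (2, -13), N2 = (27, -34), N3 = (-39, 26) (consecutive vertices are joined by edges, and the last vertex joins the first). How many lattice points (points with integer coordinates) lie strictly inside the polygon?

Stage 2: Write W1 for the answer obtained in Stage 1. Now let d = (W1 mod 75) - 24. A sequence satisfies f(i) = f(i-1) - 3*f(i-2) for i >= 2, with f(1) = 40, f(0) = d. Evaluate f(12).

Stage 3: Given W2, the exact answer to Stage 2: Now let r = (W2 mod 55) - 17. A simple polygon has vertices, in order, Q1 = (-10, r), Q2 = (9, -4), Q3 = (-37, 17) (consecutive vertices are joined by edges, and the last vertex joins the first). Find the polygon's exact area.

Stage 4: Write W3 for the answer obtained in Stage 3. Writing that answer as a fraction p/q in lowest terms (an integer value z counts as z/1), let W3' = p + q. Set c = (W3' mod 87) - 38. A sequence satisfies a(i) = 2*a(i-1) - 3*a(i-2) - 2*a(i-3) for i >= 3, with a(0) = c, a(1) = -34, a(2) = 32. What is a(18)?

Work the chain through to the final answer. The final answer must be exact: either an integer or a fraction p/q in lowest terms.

Stage 1: cross terms: (2*-34 - 27*-13)=283, (27*26 - -39*-34)=-624, (-39*-13 - 2*26)=455; twice the area = |114| = 114; area = 57; boundary points = 1 + 6 + 1 = 8; strictly interior points = area - boundary/2 + 1 = 54; answer 54
Stage 2: W1 = 54; d = 30; f(2) = 1*(40) - 3*(30) = -50; iterating: f(2)=-50, f(3)=-170, f(4)=-20, f(5)=490, f(6)=550, f(7)=-920, f(8)=-2570, f(9)=190, f(10)=7900, f(11)=7330, f(12)=-16370; answer -16370
Stage 3: W2 = -16370; r = 3; cross terms: (-10*-4 - 9*3)=13, (9*17 - -37*-4)=5, (-37*3 - -10*17)=59; twice the area = |77| = 77; area = 77/2; answer 77/2
Stage 4: W3 = 77/2; threaded value p + q = 79; c = 41; a(3) = 2*(32) - 3*(-34) - 2*(41) = 84; iterating: a(3)=84, a(4)=140, a(5)=-36, a(6)=-660, a(7)=-1492, a(8)=-932, a(9)=3932, a(10)=13644, a(11)=17356, a(12)=-14084, a(13)=-107524, a(14)=-207508, a(15)=-64276, a(16)=709020, a(17)=2025884, a(18)=2053260; answer 2053260

2053260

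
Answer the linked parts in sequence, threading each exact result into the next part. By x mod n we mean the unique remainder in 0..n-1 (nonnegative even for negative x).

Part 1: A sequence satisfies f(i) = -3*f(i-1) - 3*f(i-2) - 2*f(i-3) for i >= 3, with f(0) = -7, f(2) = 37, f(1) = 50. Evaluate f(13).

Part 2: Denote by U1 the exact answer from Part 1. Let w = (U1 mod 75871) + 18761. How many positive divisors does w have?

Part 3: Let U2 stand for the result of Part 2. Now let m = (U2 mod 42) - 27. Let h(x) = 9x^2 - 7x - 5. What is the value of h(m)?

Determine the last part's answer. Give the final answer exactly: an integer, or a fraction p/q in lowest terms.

1161

Part 1: f(3) = -3*(37) - 3*(50) - 2*(-7) = -247; iterating: f(3)=-247, f(4)=530, f(5)=-923, f(6)=1673, f(7)=-3310, f(8)=6757, f(9)=-13687, f(10)=27410, f(11)=-54683, f(12)=109193, f(13)=-218350; answer -218350
Part 2: U1 = -218350; w = 28024; 28024 = 2^3 * 31 * 113; number of divisors = (3+1) * (1+1) * (1+1) = 16; answer 16
Part 3: U2 = 16; m = -11; 9*(-11)^2 - 7*(-11)^1 - 5 = (1089) + (77) + (-5) = 1161; answer 1161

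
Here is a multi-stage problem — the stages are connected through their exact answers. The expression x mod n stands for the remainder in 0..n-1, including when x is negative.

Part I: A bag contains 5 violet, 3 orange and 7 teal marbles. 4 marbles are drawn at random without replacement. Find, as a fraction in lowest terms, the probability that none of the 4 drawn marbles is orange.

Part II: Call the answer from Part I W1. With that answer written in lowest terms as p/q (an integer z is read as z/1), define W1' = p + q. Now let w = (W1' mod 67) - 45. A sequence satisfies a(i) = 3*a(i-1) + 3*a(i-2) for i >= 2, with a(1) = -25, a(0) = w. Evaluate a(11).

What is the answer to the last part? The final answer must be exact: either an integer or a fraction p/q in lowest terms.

Part I: total draws C(15,4) = 1365; favorable C(12,4) = 495; P = 33/91; answer 33/91
Part II: W1 = 33/91; threaded value p + q = 124; w = 12; a(2) = 3*(-25) + 3*(12) = -39; iterating: a(2)=-39, a(3)=-192, a(4)=-693, a(5)=-2655, a(6)=-10044, a(7)=-38097, a(8)=-144423, a(9)=-547560, a(10)=-2075949, a(11)=-7870527; answer -7870527

-7870527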